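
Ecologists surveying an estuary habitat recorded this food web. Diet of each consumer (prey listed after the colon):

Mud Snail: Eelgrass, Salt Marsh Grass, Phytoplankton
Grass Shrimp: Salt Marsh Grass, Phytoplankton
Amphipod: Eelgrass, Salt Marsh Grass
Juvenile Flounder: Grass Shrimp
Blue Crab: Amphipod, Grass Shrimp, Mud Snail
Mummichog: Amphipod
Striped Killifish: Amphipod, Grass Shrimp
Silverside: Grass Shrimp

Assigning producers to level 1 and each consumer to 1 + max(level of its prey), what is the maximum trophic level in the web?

3

Producers (level 1): Eelgrass, Salt Marsh Grass, Phytoplankton.
Salt Marsh Grass → Grass Shrimp → Silverside gives Silverside level 3.
No species has a prey at level 3, so no species reaches level 4.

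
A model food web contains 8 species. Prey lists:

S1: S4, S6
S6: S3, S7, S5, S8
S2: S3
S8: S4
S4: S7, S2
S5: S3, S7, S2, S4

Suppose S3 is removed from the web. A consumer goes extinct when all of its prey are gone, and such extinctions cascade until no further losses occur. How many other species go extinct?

Remove S3.
Round 1: S2 (all prey gone) → extinct.
No further losses. Total secondary extinctions: 1.

1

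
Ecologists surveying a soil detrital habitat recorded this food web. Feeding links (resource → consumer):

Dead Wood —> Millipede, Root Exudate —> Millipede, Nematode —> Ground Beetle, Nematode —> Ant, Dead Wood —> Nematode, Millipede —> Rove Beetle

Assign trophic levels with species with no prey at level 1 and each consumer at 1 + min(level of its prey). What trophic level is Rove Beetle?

Trophic level 3

Dead Wood has no prey (basal) → level 1.
Millipede eats Dead Wood → level 2.
Rove Beetle eats Millipede → level 3.
No prey of Rove Beetle is below level 2, so 3 is the minimum.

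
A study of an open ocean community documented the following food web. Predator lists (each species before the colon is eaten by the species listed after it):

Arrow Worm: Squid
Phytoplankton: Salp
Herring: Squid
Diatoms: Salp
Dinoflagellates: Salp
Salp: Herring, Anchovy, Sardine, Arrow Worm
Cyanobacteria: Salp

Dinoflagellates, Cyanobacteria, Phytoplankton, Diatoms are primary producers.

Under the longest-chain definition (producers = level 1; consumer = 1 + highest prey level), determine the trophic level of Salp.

Trophic level 2

Dinoflagellates is a producer → level 1.
Salp eats Dinoflagellates (level 1); other prey at levels: Cyanobacteria 1, Phytoplankton 1, Diatoms 1 → level 2.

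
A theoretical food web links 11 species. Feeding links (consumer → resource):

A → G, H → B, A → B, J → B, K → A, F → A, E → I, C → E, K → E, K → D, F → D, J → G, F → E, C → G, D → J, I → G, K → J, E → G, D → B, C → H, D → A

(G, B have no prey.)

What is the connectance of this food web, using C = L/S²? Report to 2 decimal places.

C = 0.17

The web has S = 11 species and L = 21 feeding links.
C = L / S² = 21 / 121 = 0.1736 ≈ 0.17.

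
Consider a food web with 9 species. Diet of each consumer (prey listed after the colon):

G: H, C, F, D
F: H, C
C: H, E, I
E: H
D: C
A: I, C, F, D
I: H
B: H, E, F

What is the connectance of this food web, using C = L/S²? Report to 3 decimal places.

The web has S = 9 species and L = 19 feeding links.
C = L / S² = 19 / 81 = 0.2346 ≈ 0.235.

C = 0.235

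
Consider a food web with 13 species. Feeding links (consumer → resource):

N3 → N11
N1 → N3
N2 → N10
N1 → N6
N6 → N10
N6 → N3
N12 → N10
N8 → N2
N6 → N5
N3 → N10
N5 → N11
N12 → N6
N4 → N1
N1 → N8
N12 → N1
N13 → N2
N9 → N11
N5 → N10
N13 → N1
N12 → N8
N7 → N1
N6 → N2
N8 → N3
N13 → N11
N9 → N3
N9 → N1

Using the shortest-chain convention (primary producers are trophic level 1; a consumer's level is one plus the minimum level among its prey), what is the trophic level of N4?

Trophic level 4

N10 is a producer → level 1.
N3 eats N10 → level 2.
N1 eats N3 → level 3.
N4 eats N1 → level 4.
No prey of N4 is below level 3, so 4 is the minimum.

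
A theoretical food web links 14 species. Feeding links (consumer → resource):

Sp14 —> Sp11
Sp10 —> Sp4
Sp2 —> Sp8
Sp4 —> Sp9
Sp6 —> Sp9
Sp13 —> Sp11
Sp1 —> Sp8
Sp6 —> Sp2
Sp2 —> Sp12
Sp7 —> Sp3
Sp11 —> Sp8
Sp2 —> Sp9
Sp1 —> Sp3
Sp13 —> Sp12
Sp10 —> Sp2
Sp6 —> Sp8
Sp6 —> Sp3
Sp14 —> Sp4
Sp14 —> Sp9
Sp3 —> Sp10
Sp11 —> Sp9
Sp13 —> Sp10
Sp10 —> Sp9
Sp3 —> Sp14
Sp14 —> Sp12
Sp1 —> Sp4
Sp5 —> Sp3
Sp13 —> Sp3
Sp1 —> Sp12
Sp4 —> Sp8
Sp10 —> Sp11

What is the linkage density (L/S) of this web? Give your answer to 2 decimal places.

There are L = 31 links among S = 14 species.
L/S = 31/14 = 2.2143 ≈ 2.21.

L/S = 2.21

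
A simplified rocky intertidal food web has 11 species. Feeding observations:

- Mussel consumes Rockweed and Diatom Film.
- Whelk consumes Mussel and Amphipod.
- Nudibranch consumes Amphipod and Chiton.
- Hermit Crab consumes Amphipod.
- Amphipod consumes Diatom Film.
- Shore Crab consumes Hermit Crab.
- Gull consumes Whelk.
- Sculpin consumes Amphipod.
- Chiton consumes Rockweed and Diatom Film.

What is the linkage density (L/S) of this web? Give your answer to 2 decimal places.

There are L = 13 links among S = 11 species.
L/S = 13/11 = 1.1818 ≈ 1.18.

L/S = 1.18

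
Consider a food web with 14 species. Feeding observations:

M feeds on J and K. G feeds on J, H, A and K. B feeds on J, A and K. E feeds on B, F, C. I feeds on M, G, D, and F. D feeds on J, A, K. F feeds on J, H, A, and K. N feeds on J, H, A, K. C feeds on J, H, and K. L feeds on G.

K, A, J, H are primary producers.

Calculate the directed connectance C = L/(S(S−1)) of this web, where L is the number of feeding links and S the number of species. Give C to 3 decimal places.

The web has S = 14 species and L = 31 feeding links.
C = L / (S(S−1)) = 31 / 182 = 0.1703 ≈ 0.170.

C = 0.170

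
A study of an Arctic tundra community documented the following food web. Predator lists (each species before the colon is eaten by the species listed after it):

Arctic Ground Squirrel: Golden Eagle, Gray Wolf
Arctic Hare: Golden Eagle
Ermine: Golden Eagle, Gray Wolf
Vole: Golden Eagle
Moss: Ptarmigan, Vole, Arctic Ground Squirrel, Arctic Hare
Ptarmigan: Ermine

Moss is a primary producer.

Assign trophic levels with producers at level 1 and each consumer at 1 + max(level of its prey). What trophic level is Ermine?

Moss is a producer → level 1.
Ptarmigan eats Moss → level 2.
Ermine eats Ptarmigan → level 3.

Trophic level 3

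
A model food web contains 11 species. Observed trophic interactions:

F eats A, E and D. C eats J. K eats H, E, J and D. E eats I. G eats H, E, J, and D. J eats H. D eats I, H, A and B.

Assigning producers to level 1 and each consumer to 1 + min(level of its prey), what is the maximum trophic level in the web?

3

Producers (level 1): B, I, A, H.
Following each consumer down to its lowest-level prey: H → J → C (levels 1 through 3).
All prey of C (J 2) are at level 2 or above, so C is at level 1 + 2 = 3.
Every consumer has at least one prey at level 2 or below, so none exceeds level 3.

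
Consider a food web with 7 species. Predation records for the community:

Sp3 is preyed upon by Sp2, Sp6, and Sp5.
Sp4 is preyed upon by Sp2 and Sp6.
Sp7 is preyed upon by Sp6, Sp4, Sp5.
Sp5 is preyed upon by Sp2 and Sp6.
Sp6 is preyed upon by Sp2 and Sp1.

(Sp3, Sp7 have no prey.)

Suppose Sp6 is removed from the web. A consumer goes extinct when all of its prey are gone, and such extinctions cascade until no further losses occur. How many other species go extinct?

1

Remove Sp6.
Round 1: Sp1 (all prey gone) → extinct.
No further losses. Total secondary extinctions: 1.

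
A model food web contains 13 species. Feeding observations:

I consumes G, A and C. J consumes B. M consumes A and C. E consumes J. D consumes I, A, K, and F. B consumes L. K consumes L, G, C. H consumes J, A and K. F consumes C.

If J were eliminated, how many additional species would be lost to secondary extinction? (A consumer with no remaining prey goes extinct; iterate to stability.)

Remove J.
Round 1: E (all prey gone) → extinct.
No further losses. Total secondary extinctions: 1.

1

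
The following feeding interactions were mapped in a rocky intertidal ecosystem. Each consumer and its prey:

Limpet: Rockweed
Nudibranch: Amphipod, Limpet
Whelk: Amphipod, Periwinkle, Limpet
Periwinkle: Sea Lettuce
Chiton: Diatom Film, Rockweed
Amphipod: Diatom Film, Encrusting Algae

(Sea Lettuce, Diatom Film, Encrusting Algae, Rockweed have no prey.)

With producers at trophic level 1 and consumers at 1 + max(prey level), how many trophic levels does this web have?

3

Producers (level 1): Sea Lettuce, Diatom Film, Encrusting Algae, Rockweed.
Diatom Film → Amphipod → Whelk gives Whelk level 3.
No species has a prey at level 3, so no species reaches level 4.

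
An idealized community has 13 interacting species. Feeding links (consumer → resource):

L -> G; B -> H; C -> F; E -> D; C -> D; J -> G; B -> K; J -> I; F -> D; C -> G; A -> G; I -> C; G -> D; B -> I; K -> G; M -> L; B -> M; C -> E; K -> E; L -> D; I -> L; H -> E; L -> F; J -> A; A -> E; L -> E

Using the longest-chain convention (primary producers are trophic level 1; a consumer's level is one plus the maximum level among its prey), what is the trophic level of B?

Trophic level 5

D is a producer → level 1.
E eats D → level 2.
C eats E (level 2); other prey at levels: D 1, F 2, G 2 → level 3.
I eats C (level 3); other prey at levels: L 3 → level 4.
B eats I (level 4); other prey at levels: H 3, K 3, M 4 → level 5.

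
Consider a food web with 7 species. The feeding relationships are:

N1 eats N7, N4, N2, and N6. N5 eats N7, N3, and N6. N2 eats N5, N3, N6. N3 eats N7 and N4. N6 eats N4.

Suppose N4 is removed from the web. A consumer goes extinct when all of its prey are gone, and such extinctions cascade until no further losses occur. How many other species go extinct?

1

Remove N4.
Round 1: N6 (all prey gone) → extinct.
No further losses. Total secondary extinctions: 1.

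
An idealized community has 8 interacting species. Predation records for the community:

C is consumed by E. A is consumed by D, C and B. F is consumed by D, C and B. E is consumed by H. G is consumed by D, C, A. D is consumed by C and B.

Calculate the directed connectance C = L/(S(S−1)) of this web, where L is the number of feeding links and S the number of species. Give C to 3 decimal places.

The web has S = 8 species and L = 13 feeding links.
C = L / (S(S−1)) = 13 / 56 = 0.2321 ≈ 0.232.

C = 0.232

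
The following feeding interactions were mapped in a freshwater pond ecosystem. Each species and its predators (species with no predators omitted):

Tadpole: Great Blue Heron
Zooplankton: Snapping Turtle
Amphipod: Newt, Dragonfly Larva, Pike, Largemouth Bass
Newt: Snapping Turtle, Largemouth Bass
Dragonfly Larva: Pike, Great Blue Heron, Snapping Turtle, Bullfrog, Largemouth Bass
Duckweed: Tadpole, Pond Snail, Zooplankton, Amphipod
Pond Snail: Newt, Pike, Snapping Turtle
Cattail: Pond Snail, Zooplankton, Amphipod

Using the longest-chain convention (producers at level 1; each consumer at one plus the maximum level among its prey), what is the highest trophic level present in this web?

4

Producers (level 1): Duckweed, Cattail.
Duckweed → Amphipod → Dragonfly Larva → Pike gives Pike level 4.
No species has a prey at level 4, so no species reaches level 5.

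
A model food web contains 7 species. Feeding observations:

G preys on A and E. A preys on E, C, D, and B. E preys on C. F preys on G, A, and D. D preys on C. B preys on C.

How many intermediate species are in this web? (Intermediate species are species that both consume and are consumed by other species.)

5

Intermediate species (has both prey and predators): E, B, D, A, G.
Count: 5.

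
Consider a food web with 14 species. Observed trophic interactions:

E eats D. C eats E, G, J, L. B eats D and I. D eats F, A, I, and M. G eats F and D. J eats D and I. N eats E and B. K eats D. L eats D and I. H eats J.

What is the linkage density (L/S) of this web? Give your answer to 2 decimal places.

L/S = 1.50

There are L = 21 links among S = 14 species.
L/S = 21/14 = 1.5000 ≈ 1.50.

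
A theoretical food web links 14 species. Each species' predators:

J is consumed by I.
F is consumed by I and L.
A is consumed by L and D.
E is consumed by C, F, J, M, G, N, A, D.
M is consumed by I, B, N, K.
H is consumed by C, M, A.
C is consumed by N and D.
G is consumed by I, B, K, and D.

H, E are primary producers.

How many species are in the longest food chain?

One longest chain: H → M → I.
It has 3 species and 2 links.

3 species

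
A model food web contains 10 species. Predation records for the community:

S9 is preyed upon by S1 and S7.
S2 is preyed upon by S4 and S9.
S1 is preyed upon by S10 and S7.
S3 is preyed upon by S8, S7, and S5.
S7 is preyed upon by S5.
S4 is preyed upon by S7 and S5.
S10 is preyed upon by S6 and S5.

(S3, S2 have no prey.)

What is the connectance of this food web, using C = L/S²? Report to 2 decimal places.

C = 0.14

The web has S = 10 species and L = 14 feeding links.
C = L / S² = 14 / 100 = 0.1400 ≈ 0.14.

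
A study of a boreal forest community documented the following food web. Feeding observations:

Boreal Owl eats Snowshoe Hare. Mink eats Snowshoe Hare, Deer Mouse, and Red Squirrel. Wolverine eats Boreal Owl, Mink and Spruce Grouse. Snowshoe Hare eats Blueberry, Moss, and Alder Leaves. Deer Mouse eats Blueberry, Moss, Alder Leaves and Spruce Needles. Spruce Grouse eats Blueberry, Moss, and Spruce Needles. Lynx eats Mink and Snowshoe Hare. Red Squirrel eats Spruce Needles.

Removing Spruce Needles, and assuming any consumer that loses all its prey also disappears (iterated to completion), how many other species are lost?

Remove Spruce Needles.
Round 1: Red Squirrel (all prey gone) → extinct.
No further losses. Total secondary extinctions: 1.

1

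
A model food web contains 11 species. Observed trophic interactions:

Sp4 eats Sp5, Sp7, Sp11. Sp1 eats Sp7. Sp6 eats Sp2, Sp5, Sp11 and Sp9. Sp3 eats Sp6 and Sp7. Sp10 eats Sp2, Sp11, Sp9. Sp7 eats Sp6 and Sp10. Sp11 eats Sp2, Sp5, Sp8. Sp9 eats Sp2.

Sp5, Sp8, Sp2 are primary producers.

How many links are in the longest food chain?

4 links

One longest chain: Sp5 → Sp11 → Sp10 → Sp7 → Sp1.
It has 5 species and 4 links.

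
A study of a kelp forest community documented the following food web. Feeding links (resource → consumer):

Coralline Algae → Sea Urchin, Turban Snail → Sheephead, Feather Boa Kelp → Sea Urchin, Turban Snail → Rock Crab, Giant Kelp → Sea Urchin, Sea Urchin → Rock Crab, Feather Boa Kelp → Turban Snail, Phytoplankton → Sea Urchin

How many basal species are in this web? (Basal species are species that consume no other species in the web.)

4

Basal species (no prey listed): Phytoplankton, Coralline Algae, Feather Boa Kelp, Giant Kelp.
Count: 4.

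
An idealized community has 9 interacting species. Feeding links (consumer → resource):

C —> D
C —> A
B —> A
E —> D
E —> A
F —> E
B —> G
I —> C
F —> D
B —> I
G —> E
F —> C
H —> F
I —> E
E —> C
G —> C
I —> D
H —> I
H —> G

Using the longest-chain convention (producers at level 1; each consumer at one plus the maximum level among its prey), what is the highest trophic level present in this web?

Producers (level 1): A, D.
A → C → E → I → H gives H level 5.
No species has a prey at level 5, so no species reaches level 6.

5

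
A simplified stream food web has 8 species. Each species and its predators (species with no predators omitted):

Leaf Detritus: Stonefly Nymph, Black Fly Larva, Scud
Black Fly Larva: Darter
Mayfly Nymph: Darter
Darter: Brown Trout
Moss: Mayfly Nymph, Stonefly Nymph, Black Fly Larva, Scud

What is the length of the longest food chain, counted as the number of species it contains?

4 species

One longest chain: Moss → Mayfly Nymph → Darter → Brown Trout.
It has 4 species and 3 links.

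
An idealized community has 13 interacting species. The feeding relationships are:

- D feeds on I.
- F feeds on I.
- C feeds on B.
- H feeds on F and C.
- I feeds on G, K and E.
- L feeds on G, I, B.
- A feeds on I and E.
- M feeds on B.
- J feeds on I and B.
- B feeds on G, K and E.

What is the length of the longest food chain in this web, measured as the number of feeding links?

One longest chain: E → I → F → H.
It has 4 species and 3 links.

3 links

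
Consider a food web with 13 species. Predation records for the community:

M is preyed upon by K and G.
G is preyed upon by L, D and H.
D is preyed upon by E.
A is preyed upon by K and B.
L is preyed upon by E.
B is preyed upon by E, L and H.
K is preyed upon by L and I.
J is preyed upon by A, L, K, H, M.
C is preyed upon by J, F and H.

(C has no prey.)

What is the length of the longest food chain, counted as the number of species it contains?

6 species

One longest chain: C → J → M → G → D → E.
It has 6 species and 5 links.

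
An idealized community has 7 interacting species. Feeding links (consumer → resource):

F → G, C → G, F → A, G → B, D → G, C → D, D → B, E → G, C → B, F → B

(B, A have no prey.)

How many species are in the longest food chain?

One longest chain: B → G → D → C.
It has 4 species and 3 links.

4 species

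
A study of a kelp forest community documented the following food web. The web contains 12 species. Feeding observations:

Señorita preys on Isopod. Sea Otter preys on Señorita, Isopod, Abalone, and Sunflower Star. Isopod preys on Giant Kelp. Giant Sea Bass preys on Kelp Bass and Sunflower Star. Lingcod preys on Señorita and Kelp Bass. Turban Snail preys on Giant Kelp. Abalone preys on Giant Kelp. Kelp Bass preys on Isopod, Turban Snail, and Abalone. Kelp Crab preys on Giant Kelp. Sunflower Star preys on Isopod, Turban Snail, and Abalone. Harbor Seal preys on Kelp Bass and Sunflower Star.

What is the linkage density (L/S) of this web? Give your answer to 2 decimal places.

L/S = 1.75

There are L = 21 links among S = 12 species.
L/S = 21/12 = 1.7500 ≈ 1.75.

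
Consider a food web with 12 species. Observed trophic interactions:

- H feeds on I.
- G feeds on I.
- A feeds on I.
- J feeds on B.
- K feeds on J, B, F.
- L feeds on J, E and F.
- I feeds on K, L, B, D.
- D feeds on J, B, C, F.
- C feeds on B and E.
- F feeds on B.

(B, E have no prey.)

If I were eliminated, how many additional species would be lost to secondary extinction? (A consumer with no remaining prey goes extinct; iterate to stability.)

3

Remove I.
Round 1: G (all prey gone), A (all prey gone), H (all prey gone) → extinct.
No further losses. Total secondary extinctions: 3.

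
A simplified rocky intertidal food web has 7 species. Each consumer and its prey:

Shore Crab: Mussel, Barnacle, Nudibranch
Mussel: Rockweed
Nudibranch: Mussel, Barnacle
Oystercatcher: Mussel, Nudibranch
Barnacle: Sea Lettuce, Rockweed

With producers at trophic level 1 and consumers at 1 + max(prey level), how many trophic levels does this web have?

4

Producers (level 1): Sea Lettuce, Rockweed.
Rockweed → Mussel → Nudibranch → Oystercatcher gives Oystercatcher level 4.
No species has a prey at level 4, so no species reaches level 5.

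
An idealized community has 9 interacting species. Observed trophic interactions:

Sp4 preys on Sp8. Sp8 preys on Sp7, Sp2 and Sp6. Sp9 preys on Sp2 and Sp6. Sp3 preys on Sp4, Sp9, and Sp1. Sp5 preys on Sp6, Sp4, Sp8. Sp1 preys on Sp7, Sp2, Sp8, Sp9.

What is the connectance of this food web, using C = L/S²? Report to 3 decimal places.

C = 0.198

The web has S = 9 species and L = 16 feeding links.
C = L / S² = 16 / 81 = 0.1975 ≈ 0.198.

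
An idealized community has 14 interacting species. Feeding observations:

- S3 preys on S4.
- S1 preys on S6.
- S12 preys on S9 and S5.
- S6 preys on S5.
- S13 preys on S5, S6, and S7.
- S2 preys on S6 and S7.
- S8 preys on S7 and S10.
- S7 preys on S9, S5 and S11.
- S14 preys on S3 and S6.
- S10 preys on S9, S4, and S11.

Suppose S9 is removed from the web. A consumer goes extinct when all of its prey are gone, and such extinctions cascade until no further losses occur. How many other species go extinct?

0

Remove S9.
Every predator of it retains at least one other prey: S10 still has S11, S4; S7 still has S11, S5; S12 still has S5.
No consumer loses all prey, so no secondary extinctions occur.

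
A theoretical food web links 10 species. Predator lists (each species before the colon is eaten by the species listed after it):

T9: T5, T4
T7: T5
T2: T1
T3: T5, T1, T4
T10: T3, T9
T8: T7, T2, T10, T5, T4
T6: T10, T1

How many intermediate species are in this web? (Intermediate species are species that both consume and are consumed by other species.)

5

Intermediate species (has both prey and predators): T7, T2, T10, T3, T9.
Count: 5.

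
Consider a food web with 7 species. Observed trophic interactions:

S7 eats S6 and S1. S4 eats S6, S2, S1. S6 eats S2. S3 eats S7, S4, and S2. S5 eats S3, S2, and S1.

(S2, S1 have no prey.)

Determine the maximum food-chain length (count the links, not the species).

4 links

One longest chain: S2 → S6 → S7 → S3 → S5.
It has 5 species and 4 links.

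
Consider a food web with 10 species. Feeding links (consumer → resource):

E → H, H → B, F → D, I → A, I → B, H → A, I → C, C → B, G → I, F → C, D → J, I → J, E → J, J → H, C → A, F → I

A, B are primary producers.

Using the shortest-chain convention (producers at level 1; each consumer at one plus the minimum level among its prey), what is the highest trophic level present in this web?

4

Producers (level 1): A, B.
Following each consumer down to its lowest-level prey: A → H → J → D (levels 1 through 4).
All prey of D (J 3) are at level 3 or above, so D is at level 1 + 3 = 4.
Every consumer has at least one prey at level 3 or below, so none exceeds level 4.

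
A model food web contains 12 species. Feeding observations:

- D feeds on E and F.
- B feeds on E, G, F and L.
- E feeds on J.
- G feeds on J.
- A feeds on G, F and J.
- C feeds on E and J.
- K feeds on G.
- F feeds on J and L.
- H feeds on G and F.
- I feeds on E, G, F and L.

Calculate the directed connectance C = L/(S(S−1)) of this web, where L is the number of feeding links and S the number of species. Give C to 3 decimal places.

The web has S = 12 species and L = 22 feeding links.
C = L / (S(S−1)) = 22 / 132 = 0.1667 ≈ 0.167.

C = 0.167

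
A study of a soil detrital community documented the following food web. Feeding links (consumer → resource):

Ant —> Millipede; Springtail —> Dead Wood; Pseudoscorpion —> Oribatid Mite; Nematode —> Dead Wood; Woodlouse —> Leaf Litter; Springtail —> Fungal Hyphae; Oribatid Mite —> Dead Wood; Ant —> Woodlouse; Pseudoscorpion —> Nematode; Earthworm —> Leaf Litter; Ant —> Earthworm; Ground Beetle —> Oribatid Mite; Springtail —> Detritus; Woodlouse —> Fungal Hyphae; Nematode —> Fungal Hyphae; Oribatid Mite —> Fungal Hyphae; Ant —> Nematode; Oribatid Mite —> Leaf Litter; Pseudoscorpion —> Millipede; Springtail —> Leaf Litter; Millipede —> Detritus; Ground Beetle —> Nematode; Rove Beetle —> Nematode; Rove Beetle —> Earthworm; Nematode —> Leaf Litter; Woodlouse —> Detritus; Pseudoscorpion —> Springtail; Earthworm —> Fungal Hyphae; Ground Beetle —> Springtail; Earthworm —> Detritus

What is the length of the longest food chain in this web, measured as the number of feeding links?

One longest chain: Dead Wood → Springtail → Pseudoscorpion.
It has 3 species and 2 links.

2 links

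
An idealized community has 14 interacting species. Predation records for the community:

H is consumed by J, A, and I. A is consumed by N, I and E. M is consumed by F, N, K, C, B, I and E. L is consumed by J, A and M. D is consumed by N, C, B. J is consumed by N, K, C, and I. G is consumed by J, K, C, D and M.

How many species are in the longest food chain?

3 species

One longest chain: G → M → F.
It has 3 species and 2 links.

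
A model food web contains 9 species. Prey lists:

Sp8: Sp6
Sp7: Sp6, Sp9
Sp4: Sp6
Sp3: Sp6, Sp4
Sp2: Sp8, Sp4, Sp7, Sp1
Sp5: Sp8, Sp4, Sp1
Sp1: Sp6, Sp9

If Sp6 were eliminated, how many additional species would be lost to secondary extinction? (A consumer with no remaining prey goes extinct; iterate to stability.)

Remove Sp6.
Round 1: Sp8 (all prey gone), Sp4 (all prey gone) → extinct.
Round 2: Sp3 (all prey gone) → extinct.
No further losses. Total secondary extinctions: 3.

3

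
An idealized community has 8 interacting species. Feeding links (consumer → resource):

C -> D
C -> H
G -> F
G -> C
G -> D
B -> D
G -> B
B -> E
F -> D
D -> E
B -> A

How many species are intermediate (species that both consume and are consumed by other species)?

4

Intermediate species (has both prey and predators): D, C, B, F.
Count: 4.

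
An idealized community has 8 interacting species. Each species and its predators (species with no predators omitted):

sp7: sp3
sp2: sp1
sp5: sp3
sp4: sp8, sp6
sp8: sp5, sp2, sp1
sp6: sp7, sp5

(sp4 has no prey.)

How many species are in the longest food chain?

4 species

One longest chain: sp4 → sp6 → sp7 → sp3.
It has 4 species and 3 links.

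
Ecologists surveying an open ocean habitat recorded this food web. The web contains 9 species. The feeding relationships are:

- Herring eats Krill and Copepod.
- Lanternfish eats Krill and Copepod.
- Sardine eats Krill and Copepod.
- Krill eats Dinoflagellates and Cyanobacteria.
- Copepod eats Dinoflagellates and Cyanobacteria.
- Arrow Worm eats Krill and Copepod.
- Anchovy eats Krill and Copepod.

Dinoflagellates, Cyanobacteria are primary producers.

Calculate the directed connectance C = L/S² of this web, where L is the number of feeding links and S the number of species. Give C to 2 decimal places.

C = 0.17

The web has S = 9 species and L = 14 feeding links.
C = L / S² = 14 / 81 = 0.1728 ≈ 0.17.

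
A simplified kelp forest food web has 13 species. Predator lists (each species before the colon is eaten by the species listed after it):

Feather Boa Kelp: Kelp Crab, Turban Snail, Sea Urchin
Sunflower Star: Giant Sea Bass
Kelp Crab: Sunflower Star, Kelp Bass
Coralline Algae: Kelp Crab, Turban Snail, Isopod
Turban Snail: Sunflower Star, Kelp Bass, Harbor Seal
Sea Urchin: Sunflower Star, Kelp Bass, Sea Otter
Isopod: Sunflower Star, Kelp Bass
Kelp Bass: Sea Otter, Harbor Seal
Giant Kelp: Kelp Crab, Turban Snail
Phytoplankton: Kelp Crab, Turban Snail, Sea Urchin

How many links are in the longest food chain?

One longest chain: Feather Boa Kelp → Kelp Crab → Kelp Bass → Sea Otter.
It has 4 species and 3 links.

3 links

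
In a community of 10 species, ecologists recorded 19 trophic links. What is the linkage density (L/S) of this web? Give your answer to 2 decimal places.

There are L = 19 links among S = 10 species.
L/S = 19/10 = 1.9000 ≈ 1.90.

L/S = 1.90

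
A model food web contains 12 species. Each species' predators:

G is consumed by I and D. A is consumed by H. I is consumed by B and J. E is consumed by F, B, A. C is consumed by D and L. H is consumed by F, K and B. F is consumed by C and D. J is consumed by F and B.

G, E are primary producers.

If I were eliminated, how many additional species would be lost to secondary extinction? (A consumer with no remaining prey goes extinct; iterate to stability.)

Remove I.
Round 1: J (all prey gone) → extinct.
No further losses. Total secondary extinctions: 1.

1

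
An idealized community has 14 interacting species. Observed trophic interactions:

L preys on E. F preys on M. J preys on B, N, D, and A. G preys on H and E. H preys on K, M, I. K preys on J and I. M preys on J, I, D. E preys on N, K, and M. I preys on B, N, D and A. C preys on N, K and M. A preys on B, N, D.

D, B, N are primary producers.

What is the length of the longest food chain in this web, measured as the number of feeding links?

One longest chain: D → A → J → K → H → G.
It has 6 species and 5 links.

5 links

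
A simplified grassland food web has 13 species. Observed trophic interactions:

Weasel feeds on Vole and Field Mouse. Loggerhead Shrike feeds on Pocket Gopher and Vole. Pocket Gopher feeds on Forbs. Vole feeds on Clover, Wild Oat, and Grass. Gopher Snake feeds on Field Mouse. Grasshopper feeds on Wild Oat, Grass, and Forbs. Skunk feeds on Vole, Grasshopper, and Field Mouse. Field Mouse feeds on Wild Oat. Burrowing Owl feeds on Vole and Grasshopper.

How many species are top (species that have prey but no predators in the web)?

5

Top species (has prey, but nothing eats it): Weasel, Loggerhead Shrike, Gopher Snake, Burrowing Owl, Skunk.
Count: 5.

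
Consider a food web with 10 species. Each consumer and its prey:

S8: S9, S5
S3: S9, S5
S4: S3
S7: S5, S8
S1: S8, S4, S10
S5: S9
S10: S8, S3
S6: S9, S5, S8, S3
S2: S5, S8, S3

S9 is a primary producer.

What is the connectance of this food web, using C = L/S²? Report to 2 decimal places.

C = 0.20

The web has S = 10 species and L = 20 feeding links.
C = L / S² = 20 / 100 = 0.2000 ≈ 0.20.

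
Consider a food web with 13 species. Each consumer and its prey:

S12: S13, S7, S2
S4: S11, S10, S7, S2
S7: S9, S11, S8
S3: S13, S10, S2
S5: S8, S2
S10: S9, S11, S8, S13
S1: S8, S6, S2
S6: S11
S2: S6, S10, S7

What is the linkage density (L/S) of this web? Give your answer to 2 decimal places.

L/S = 2.00

There are L = 26 links among S = 13 species.
L/S = 26/13 = 2.0000 ≈ 2.00.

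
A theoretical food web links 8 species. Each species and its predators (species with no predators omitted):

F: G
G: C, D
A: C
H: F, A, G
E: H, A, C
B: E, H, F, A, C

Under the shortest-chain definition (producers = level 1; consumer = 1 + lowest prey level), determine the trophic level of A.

Trophic level 2

B is a producer → level 1.
A eats B → level 2.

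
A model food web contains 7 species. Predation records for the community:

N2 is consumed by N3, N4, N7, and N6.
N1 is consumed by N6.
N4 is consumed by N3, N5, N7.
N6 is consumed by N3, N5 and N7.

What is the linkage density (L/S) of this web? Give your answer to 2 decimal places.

There are L = 11 links among S = 7 species.
L/S = 11/7 = 1.5714 ≈ 1.57.

L/S = 1.57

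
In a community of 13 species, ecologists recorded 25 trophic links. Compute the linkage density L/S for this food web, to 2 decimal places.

There are L = 25 links among S = 13 species.
L/S = 25/13 = 1.9231 ≈ 1.92.

L/S = 1.92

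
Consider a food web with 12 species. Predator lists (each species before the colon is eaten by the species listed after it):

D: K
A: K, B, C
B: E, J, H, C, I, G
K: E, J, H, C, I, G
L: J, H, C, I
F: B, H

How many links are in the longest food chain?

2 links

One longest chain: A → K → E.
It has 3 species and 2 links.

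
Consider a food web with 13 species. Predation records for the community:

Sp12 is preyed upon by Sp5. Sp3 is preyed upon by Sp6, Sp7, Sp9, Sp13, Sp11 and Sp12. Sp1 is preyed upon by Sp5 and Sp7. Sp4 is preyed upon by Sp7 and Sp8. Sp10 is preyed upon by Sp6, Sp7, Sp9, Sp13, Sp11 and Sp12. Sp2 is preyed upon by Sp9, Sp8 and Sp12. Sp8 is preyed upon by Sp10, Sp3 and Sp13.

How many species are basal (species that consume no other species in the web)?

3

Basal species (no prey listed): Sp1, Sp2, Sp4.
Count: 3.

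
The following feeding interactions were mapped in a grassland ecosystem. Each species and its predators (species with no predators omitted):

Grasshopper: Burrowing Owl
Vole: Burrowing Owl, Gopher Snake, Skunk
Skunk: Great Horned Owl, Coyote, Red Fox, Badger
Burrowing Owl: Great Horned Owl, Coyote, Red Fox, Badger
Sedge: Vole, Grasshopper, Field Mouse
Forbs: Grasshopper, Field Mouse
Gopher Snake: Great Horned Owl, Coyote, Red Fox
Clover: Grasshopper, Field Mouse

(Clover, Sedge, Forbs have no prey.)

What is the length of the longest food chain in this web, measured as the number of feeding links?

3 links

One longest chain: Sedge → Vole → Skunk → Great Horned Owl.
It has 4 species and 3 links.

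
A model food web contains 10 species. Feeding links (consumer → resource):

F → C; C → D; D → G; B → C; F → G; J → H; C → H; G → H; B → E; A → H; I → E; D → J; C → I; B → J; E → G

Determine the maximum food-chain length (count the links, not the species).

One longest chain: H → G → E → I → C → F.
It has 6 species and 5 links.

5 links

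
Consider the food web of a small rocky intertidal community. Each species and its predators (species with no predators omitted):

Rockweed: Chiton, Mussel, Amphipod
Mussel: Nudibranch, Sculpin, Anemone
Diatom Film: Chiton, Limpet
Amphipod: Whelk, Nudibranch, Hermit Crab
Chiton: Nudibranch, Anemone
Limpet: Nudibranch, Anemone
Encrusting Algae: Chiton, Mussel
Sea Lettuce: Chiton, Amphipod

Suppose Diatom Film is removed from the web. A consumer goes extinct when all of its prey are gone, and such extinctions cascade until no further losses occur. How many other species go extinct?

1

Remove Diatom Film.
Round 1: Limpet (all prey gone) → extinct.
No further losses. Total secondary extinctions: 1.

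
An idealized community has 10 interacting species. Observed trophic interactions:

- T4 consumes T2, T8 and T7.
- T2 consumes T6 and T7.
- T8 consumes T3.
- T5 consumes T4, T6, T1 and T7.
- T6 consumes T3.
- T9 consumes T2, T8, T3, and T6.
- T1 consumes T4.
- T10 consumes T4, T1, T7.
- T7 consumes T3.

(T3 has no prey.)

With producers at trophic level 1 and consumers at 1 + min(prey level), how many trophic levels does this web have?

4

Producers (level 1): T3.
Following each consumer down to its lowest-level prey: T3 → T7 → T4 → T1 (levels 1 through 4).
All prey of T1 (T4 3) are at level 3 or above, so T1 is at level 1 + 3 = 4.
Every consumer has at least one prey at level 3 or below, so none exceeds level 4.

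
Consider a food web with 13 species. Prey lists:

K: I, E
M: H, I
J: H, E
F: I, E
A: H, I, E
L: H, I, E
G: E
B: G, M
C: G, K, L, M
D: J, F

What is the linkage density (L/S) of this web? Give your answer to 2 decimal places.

L/S = 1.77

There are L = 23 links among S = 13 species.
L/S = 23/13 = 1.7692 ≈ 1.77.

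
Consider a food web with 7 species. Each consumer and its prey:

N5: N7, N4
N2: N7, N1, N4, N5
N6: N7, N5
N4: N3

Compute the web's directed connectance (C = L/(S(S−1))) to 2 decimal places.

C = 0.21

The web has S = 7 species and L = 9 feeding links.
C = L / (S(S−1)) = 9 / 42 = 0.2143 ≈ 0.21.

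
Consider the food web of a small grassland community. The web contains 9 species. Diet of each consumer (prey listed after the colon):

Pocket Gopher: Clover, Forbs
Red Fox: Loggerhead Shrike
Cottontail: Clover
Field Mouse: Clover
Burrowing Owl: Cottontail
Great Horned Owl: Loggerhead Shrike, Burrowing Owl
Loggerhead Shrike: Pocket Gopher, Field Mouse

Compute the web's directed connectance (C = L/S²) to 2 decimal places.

The web has S = 9 species and L = 10 feeding links.
C = L / S² = 10 / 81 = 0.1235 ≈ 0.12.

C = 0.12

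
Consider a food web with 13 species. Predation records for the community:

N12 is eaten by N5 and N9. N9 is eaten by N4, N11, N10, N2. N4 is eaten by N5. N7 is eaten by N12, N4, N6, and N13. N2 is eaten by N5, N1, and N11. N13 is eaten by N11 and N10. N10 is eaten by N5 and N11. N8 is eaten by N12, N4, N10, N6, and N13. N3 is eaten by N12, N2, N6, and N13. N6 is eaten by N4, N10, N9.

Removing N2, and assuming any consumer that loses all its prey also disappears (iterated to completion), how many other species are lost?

1

Remove N2.
Round 1: N1 (all prey gone) → extinct.
No further losses. Total secondary extinctions: 1.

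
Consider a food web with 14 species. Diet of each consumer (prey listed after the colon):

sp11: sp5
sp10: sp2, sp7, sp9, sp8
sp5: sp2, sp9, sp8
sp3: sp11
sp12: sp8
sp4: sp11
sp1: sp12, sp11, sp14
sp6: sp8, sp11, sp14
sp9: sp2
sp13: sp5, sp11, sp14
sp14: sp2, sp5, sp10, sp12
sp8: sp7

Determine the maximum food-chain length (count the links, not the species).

4 links

One longest chain: sp2 → sp9 → sp5 → sp11 → sp4.
It has 5 species and 4 links.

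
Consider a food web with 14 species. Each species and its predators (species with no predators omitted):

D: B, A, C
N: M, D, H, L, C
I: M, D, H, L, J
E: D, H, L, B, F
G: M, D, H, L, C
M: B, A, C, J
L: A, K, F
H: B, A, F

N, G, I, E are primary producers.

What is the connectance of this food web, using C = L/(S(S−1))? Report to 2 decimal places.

C = 0.18

The web has S = 14 species and L = 33 feeding links.
C = L / (S(S−1)) = 33 / 182 = 0.1813 ≈ 0.18.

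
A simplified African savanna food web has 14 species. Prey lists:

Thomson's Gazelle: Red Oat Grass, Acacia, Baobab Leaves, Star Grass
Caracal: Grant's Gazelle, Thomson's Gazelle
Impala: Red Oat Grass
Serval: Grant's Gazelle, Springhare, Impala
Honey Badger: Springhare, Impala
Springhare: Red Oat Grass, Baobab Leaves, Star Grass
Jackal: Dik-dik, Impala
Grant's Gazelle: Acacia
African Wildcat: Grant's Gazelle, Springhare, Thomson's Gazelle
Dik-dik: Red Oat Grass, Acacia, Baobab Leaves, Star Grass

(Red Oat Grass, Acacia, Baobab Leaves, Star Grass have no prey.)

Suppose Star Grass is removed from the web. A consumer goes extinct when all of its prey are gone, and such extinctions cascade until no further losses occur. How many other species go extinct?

Remove Star Grass.
Every predator of it retains at least one other prey: Dik-dik still has Red Oat Grass, Acacia, Baobab Leaves; Springhare still has Red Oat Grass, Baobab Leaves; Thomson's Gazelle still has Red Oat Grass, Acacia, Baobab Leaves.
No consumer loses all prey, so no secondary extinctions occur.

0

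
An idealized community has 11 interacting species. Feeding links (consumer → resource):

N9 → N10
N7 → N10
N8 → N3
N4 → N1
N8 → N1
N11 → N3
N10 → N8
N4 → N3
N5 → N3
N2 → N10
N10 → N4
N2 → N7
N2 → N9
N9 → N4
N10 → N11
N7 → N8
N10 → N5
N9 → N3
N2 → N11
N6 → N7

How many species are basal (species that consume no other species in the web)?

2

Basal species (no prey listed): N3, N1.
Count: 2.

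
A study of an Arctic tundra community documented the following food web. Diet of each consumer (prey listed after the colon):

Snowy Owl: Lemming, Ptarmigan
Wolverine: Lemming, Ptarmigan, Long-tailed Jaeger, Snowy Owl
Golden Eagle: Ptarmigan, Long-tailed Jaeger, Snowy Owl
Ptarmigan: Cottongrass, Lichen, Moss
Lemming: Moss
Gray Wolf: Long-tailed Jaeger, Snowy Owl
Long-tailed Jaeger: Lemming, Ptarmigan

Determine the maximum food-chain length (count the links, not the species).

One longest chain: Moss → Lemming → Long-tailed Jaeger → Golden Eagle.
It has 4 species and 3 links.

3 links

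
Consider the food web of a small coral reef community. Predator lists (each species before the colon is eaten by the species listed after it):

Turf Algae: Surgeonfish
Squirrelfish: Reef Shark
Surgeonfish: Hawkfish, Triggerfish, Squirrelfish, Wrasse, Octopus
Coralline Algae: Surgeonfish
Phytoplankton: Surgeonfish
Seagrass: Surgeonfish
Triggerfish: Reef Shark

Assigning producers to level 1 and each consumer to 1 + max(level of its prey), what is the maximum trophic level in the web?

4

Producers (level 1): Turf Algae, Coralline Algae, Seagrass, Phytoplankton.
Turf Algae → Surgeonfish → Triggerfish → Reef Shark gives Reef Shark level 4.
No species has a prey at level 4, so no species reaches level 5.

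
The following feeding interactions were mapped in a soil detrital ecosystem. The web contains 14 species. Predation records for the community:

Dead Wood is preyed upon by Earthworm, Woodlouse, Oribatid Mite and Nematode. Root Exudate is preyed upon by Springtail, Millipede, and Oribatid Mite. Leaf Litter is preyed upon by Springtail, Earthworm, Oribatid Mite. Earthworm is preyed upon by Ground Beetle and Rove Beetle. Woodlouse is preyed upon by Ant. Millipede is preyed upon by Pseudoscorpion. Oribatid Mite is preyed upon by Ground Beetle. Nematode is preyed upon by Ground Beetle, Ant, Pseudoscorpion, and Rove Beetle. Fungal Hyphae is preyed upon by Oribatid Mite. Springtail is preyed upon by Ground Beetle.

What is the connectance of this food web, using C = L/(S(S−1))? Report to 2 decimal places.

C = 0.12

The web has S = 14 species and L = 21 feeding links.
C = L / (S(S−1)) = 21 / 182 = 0.1154 ≈ 0.12.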